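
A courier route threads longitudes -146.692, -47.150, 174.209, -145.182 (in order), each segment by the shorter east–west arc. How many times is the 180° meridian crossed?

2

Leg 1: -146.692° → -47.150°, shortest Δλ = 99.542° (east) — does not cross 180°.
Leg 2: -47.150° → +174.209°, shortest Δλ = -138.641° (west) — crosses 180°.
Leg 3: +174.209° → -145.182°, shortest Δλ = 40.609° (east) — crosses 180°.
Total crossings: 2.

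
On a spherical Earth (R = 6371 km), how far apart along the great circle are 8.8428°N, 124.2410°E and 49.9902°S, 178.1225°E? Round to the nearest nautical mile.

Δλ = 178.1225 − 124.2410 = 53.8815°.
Δφ = -49.9902 − 8.8428 = -58.8330°.
a = sin²(Δφ/2) + cos φ₁ · cos φ₂ · sin²(Δλ/2) = 0.371637.
c = 2·atan2(√a, √(1−a)) = 1.31116 rad → d = 6371·c ≈ 8353.42 km ≈ 4510.49 nmi.

4510 nmi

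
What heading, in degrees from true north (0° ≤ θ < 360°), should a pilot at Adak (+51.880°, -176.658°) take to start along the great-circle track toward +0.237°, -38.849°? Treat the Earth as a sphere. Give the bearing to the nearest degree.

49°

Δλ = -38.849 − -176.658 = 137.809°.
θ = atan2( sin Δλ · cos φ₂ , cos φ₁ · sin φ₂ − sin φ₁ · cos φ₂ · cos Δλ )
  = atan2(0.67160, 0.58544) = 48.921° → normalised to [0°, 360°): 48.921°.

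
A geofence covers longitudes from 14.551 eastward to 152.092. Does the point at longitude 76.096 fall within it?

Band width going east from +14.551° to +152.092°: ((152.092 − 14.551) mod 360) = 137.541°.
Offset of +76.096° east of the west edge: ((76.096 − 14.551) mod 360) = 61.545°.
61.545° ≤ 137.541° ⇒ inside.

Yes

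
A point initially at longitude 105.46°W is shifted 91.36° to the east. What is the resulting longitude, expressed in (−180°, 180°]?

14.10°W

Start at -105.46°; shift +91.36° → -14.10°.
-14.10° already lies in (−180°, 180°].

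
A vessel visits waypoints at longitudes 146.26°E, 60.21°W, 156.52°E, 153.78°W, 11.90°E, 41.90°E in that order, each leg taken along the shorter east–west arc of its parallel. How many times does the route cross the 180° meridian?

3

Leg 1: +146.26° → -60.21°, shortest Δλ = 153.53° (east) — crosses 180°.
Leg 2: -60.21° → +156.52°, shortest Δλ = -143.27° (west) — crosses 180°.
Leg 3: +156.52° → -153.78°, shortest Δλ = 49.7° (east) — crosses 180°.
Leg 4: -153.78° → +11.90°, shortest Δλ = 165.68° (east) — does not cross 180°.
Leg 5: +11.90° → +41.90°, shortest Δλ = 30.0° (east) — does not cross 180°.
Total crossings: 3.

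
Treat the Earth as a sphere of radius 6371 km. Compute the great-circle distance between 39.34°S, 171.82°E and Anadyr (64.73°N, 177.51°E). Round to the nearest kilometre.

11583 km

Δλ = 177.51 − 171.82 = 5.69°.
Δφ = 64.73 − -39.34 = 104.07°.
a = sin²(Δφ/2) + cos φ₁ · cos φ₂ · sin²(Δλ/2) = 0.622367.
c = 2·atan2(√a, √(1−a)) = 1.81804 rad → d = 6371·c ≈ 11582.74 km.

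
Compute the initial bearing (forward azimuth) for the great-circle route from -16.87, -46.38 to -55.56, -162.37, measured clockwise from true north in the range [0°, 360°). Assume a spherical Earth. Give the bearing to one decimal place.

Δλ = -162.37 − -46.38 = -115.99°.
θ = atan2( sin Δλ · cos φ₂ , cos φ₁ · sin φ₂ − sin φ₁ · cos φ₂ · cos Δλ )
  = atan2(-0.50835, -0.86115) = -149.446° → normalised to [0°, 360°): 210.554°.

210.6°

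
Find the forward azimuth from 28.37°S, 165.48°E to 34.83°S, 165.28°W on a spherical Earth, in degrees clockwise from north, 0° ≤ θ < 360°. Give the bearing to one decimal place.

112.0°

Δλ = -165.28 − 165.48 = -330.76°; wrapped into (−180°, 180°]: 29.24°.
θ = atan2( sin Δλ · cos φ₂ , cos φ₁ · sin φ₂ − sin φ₁ · cos φ₂ · cos Δλ )
  = atan2(0.40096, -0.16221) = 112.026° → normalised to [0°, 360°): 112.026°.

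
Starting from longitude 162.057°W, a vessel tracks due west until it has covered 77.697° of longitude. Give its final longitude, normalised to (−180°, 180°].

120.246°E

Start at -162.057°; shift −77.697° → -239.754°.
-239.754° lies outside (−180°, 180°]; add 360° → +120.246°.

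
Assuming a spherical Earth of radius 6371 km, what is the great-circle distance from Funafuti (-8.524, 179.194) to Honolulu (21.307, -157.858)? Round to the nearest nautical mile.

2245 nmi

Δλ = -157.858 − 179.194 = -337.052°; wrapped into (−180°, 180°]: 22.948°.
Δφ = 21.307 − -8.524 = 29.831°.
a = sin²(Δφ/2) + cos φ₁ · cos φ₂ · sin²(Δλ/2) = 0.102710.
c = 2·atan2(√a, √(1−a)) = 0.65248 rad → d = 6371·c ≈ 4156.96 km ≈ 2244.58 nmi.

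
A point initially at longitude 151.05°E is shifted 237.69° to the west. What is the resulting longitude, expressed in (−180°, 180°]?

Start at +151.05°; shift −237.69° → -86.64°.
-86.64° already lies in (−180°, 180°].

86.64°W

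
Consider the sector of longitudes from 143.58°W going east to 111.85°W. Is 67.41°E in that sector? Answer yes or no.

Band width going east from -143.58° to -111.85°: ((-111.85 − -143.58) mod 360) = 31.73°.
Offset of +67.41° east of the west edge: ((67.41 − -143.58) mod 360) = 210.99°.
210.99° > 31.73° ⇒ outside.

No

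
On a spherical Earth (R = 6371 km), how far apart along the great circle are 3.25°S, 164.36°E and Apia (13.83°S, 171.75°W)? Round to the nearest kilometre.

2874 km

Δλ = -171.75 − 164.36 = -336.11°; wrapped into (−180°, 180°]: 23.89°.
Δφ = -13.83 − -3.25 = -10.58°.
a = sin²(Δφ/2) + cos φ₁ · cos φ₂ · sin²(Δλ/2) = 0.050029.
c = 2·atan2(√a, √(1−a)) = 0.45116 rad → d = 6371·c ≈ 2874.34 km.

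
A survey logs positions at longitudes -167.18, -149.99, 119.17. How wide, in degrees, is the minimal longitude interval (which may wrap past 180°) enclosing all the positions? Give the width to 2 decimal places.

Sort the longitudes: -167.18°, -149.99°, +119.17°.
Eastward gaps between consecutive values (wrapping around): 17.19°, 269.16°, 73.65°.
Largest gap = 269.16° ⇒ minimal covering band is its complement: 360° − 269.16° = 90.84°.
Band runs from +119.17° eastward to -149.99°, crossing the antimeridian.

90.84°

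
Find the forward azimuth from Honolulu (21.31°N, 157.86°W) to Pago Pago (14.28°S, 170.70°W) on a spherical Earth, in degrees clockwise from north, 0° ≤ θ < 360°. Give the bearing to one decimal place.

200.6°

Δλ = -170.70 − -157.86 = -12.84°.
θ = atan2( sin Δλ · cos φ₂ , cos φ₁ · sin φ₂ − sin φ₁ · cos φ₂ · cos Δλ )
  = atan2(-0.21536, -0.57317) = -159.407° → normalised to [0°, 360°): 200.593°.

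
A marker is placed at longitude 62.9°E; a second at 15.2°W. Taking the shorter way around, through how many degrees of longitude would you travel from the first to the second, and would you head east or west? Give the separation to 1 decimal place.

Raw difference: -15.2 − 62.9 = -78.1°.
Normalise into (−180°, 180°]: -78.1° stays -78.1°.
Negative ⇒ the second point lies to the west; separation 78.1°.

78.1° west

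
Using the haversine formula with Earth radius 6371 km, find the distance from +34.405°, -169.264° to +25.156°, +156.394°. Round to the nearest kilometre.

Δλ = 156.394 − -169.264 = 325.658°; wrapped into (−180°, 180°]: -34.342°.
Δφ = 25.156 − 34.405 = -9.249°.
a = sin²(Δφ/2) + cos φ₁ · cos φ₂ · sin²(Δλ/2) = 0.071591.
c = 2·atan2(√a, √(1−a)) = 0.54173 rad → d = 6371·c ≈ 3451.35 km.

3451 km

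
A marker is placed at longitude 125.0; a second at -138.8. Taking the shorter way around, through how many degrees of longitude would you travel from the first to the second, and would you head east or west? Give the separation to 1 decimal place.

Raw difference: -138.8 − 125.0 = -263.8°.
Normalise into (−180°, 180°]: -263.8° + 360° = 96.2°.
Positive ⇒ the second point lies to the east; separation 96.2°.

96.2° east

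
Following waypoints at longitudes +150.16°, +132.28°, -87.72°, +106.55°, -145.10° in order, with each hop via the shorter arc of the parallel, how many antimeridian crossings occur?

Leg 1: +150.16° → +132.28°, shortest Δλ = -17.88° (west) — does not cross 180°.
Leg 2: +132.28° → -87.72°, shortest Δλ = 140.0° (east) — crosses 180°.
Leg 3: -87.72° → +106.55°, shortest Δλ = -165.73° (west) — crosses 180°.
Leg 4: +106.55° → -145.10°, shortest Δλ = 108.35° (east) — crosses 180°.
Total crossings: 3.

3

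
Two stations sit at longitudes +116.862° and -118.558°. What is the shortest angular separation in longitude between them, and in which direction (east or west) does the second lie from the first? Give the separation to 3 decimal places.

124.580° east

Raw difference: -118.558 − 116.862 = -235.42°.
Normalise into (−180°, 180°]: -235.42° + 360° = 124.58°.
Positive ⇒ the second point lies to the east; separation 124.580°.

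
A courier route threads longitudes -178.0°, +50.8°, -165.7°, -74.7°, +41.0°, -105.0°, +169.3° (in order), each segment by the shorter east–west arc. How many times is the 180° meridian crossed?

3

Leg 1: -178.0° → +50.8°, shortest Δλ = -131.2° (west) — crosses 180°.
Leg 2: +50.8° → -165.7°, shortest Δλ = 143.5° (east) — crosses 180°.
Leg 3: -165.7° → -74.7°, shortest Δλ = 91.0° (east) — does not cross 180°.
Leg 4: -74.7° → +41.0°, shortest Δλ = 115.7° (east) — does not cross 180°.
Leg 5: +41.0° → -105.0°, shortest Δλ = -146.0° (west) — does not cross 180°.
Leg 6: -105.0° → +169.3°, shortest Δλ = -85.7° (west) — crosses 180°.
Total crossings: 3.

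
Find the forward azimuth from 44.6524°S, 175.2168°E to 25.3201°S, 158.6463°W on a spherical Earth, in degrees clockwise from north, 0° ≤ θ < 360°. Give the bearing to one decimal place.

Δλ = -158.6463 − 175.2168 = -333.8631°; wrapped into (−180°, 180°]: 26.1369°.
θ = atan2( sin Δλ · cos φ₂ , cos φ₁ · sin φ₂ − sin φ₁ · cos φ₂ · cos Δλ )
  = atan2(0.39820, 0.26608) = 56.248° → normalised to [0°, 360°): 56.248°.

56.2°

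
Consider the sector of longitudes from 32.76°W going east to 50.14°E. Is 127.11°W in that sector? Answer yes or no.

No

Band width going east from -32.76° to +50.14°: ((50.14 − -32.76) mod 360) = 82.90°.
Offset of -127.11° east of the west edge: ((-127.11 − -32.76) mod 360) = 265.65°.
265.65° > 82.90° ⇒ outside.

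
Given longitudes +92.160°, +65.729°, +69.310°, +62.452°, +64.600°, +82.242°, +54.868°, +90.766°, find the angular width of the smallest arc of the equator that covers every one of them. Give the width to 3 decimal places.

Sort the longitudes: +54.868°, +62.452°, +64.600°, +65.729°, +69.310°, +82.242°, +90.766°, +92.160°.
Eastward gaps between consecutive values (wrapping around): 7.584°, 2.148°, 1.129°, 3.581°, 12.932°, 8.524°, 1.394°, 322.708°.
Largest gap = 322.708° ⇒ minimal covering band is its complement: 360° − 322.708° = 37.292°.
Band runs from +54.868° eastward to +92.160°.

37.292°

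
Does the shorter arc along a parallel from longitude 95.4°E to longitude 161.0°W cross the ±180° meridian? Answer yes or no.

Yes

Naïve |-161.0 − 95.4| = 256.4° > 180°, so the shorter arc goes the other way round — across 180°.
Signed shortest Δλ = ((-161.0 − 95.4 + 180) mod 360) − 180 = 103.6°.
Going east by 103.6° from +95.4° passes through 180° before reaching -161.0°.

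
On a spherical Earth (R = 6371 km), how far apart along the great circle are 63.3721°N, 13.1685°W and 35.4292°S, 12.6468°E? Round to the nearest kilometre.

11222 km

Δλ = 12.6468 − -13.1685 = 25.8153°.
Δφ = -35.4292 − 63.3721 = -98.8013°.
a = sin²(Δφ/2) + cos φ₁ · cos φ₂ · sin²(Δλ/2) = 0.594727.
c = 2·atan2(√a, √(1−a)) = 1.76140 rad → d = 6371·c ≈ 11221.90 km.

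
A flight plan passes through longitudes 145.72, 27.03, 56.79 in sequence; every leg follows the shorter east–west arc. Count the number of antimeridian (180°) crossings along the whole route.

0

Leg 1: +145.72° → +27.03°, shortest Δλ = -118.69° (west) — does not cross 180°.
Leg 2: +27.03° → +56.79°, shortest Δλ = 29.76° (east) — does not cross 180°.
Total crossings: 0.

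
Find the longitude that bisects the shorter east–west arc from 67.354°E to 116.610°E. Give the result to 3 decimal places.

91.982°E

Signed shortest Δλ from +67.354° to +116.610° is +49.256°.
Midpoint longitude = +67.354° + (+49.256°)/2 = +67.354° + 24.628° = +91.982°.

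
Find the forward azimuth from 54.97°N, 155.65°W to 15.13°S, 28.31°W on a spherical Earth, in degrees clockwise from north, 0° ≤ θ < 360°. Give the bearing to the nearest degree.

67°

Δλ = -28.31 − -155.65 = 127.34°.
θ = atan2( sin Δλ · cos φ₂ , cos φ₁ · sin φ₂ − sin φ₁ · cos φ₂ · cos Δλ )
  = atan2(0.76749, 0.32963) = 66.757° → normalised to [0°, 360°): 66.757°.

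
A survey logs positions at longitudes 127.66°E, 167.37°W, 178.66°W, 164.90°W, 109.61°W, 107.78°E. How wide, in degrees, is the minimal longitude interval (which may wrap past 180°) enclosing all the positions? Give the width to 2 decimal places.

Sort the longitudes: -178.66°, -167.37°, -164.90°, -109.61°, +107.78°, +127.66°.
Eastward gaps between consecutive values (wrapping around): 11.29°, 2.47°, 55.29°, 217.39°, 19.88°, 53.68°.
Largest gap = 217.39° ⇒ minimal covering band is its complement: 360° − 217.39° = 142.61°.
Band runs from +107.78° eastward to -109.61°, crossing the antimeridian.

142.61°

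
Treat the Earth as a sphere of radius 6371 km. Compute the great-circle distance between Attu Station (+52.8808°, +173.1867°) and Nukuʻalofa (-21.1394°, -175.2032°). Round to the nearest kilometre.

Δλ = -175.2032 − 173.1867 = -348.3899°; wrapped into (−180°, 180°]: 11.6101°.
Δφ = -21.1394 − 52.8808 = -74.0202°.
a = sin²(Δφ/2) + cos φ₁ · cos φ₂ · sin²(Δλ/2) = 0.368109.
c = 2·atan2(√a, √(1−a)) = 1.30386 rad → d = 6371·c ≈ 8306.86 km.

8307 km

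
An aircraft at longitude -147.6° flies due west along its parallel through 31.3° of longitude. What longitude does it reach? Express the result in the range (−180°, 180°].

-178.9°

Start at -147.6°; shift −31.3° → -178.9°.
-178.9° already lies in (−180°, 180°].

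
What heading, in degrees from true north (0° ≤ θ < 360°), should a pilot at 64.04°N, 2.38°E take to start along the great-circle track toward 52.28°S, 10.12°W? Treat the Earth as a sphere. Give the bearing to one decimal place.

Δλ = -10.12 − 2.38 = -12.50°.
θ = atan2( sin Δλ · cos φ₂ , cos φ₁ · sin φ₂ − sin φ₁ · cos φ₂ · cos Δλ )
  = atan2(-0.13242, -0.88329) = -171.474° → normalised to [0°, 360°): 188.526°.

188.5°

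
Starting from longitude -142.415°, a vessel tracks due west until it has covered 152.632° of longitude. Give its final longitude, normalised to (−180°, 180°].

Start at -142.415°; shift −152.632° → -295.047°.
-295.047° lies outside (−180°, 180°]; add 360° → +64.953°.

+64.953°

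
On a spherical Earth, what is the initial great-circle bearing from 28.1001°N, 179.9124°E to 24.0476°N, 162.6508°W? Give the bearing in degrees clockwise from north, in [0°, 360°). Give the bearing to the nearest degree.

101°

Δλ = -162.6508 − 179.9124 = -342.5632°; wrapped into (−180°, 180°]: 17.4368°.
θ = atan2( sin Δλ · cos φ₂ , cos φ₁ · sin φ₂ − sin φ₁ · cos φ₂ · cos Δλ )
  = atan2(0.27365, -0.05091) = 100.538° → normalised to [0°, 360°): 100.538°.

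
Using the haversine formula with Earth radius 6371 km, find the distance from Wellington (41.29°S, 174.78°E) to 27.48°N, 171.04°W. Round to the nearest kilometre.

7785 km

Δλ = -171.04 − 174.78 = -345.82°; wrapped into (−180°, 180°]: 14.18°.
Δφ = 27.48 − -41.29 = 68.77°.
a = sin²(Δφ/2) + cos φ₁ · cos φ₂ · sin²(Δλ/2) = 0.329099.
c = 2·atan2(√a, √(1−a)) = 1.22196 rad → d = 6371·c ≈ 7785.12 km.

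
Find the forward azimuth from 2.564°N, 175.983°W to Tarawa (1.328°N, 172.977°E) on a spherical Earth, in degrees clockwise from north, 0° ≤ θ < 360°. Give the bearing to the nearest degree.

264°

Δλ = 172.977 − -175.983 = 348.960°; wrapped into (−180°, 180°]: -11.040°.
θ = atan2( sin Δλ · cos φ₂ , cos φ₁ · sin φ₂ − sin φ₁ · cos φ₂ · cos Δλ )
  = atan2(-0.19144, -0.02074) = -96.184° → normalised to [0°, 360°): 263.816°.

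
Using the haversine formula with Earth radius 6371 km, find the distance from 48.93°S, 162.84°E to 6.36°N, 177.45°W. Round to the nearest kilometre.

6440 km

Δλ = -177.45 − 162.84 = -340.29°; wrapped into (−180°, 180°]: 19.71°.
Δφ = 6.36 − -48.93 = 55.29°.
a = sin²(Δφ/2) + cos φ₁ · cos φ₂ · sin²(Δλ/2) = 0.234416.
c = 2·atan2(√a, √(1−a)) = 1.01082 rad → d = 6371·c ≈ 6439.92 km.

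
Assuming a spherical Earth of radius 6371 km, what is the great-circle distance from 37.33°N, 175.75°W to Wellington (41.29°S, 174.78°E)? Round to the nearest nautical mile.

4749 nmi

Δλ = 174.78 − -175.75 = 350.53°; wrapped into (−180°, 180°]: -9.47°.
Δφ = -41.29 − 37.33 = -78.62°.
a = sin²(Δφ/2) + cos φ₁ · cos φ₂ · sin²(Δλ/2) = 0.405414.
c = 2·atan2(√a, √(1−a)) = 1.38048 rad → d = 6371·c ≈ 8795.02 km ≈ 4748.93 nmi.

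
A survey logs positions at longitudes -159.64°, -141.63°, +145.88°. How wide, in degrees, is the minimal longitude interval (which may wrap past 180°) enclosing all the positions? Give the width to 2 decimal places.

Sort the longitudes: -159.64°, -141.63°, +145.88°.
Eastward gaps between consecutive values (wrapping around): 18.01°, 287.51°, 54.48°.
Largest gap = 287.51° ⇒ minimal covering band is its complement: 360° − 287.51° = 72.49°.
Band runs from +145.88° eastward to -141.63°, crossing the antimeridian.

72.49°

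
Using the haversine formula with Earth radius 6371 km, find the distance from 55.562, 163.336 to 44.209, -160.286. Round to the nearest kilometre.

Δλ = -160.286 − 163.336 = -323.622°; wrapped into (−180°, 180°]: 36.378°.
Δφ = 44.209 − 55.562 = -11.353°.
a = sin²(Δφ/2) + cos φ₁ · cos φ₂ · sin²(Δλ/2) = 0.049282.
c = 2·atan2(√a, √(1−a)) = 0.44772 rad → d = 6371·c ≈ 2852.42 km.

2852 km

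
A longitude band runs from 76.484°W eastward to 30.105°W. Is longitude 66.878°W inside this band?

Band width going east from -76.484° to -30.105°: ((-30.105 − -76.484) mod 360) = 46.379°.
Offset of -66.878° east of the west edge: ((-66.878 − -76.484) mod 360) = 9.606°.
9.606° ≤ 46.379° ⇒ inside.

Yes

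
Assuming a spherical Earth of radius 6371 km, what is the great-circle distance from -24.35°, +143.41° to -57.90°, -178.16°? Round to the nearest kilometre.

4808 km

Δλ = -178.16 − 143.41 = -321.57°; wrapped into (−180°, 180°]: 38.43°.
Δφ = -57.90 − -24.35 = -33.55°.
a = sin²(Δφ/2) + cos φ₁ · cos φ₂ · sin²(Δλ/2) = 0.135737.
c = 2·atan2(√a, √(1−a)) = 0.75463 rad → d = 6371·c ≈ 4807.73 km.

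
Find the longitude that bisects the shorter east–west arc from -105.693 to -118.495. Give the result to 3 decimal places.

Signed shortest Δλ from -105.693° to -118.495° is -12.802°.
Midpoint longitude = -105.693° + (-12.802°)/2 = -105.693° − 6.401° = -112.094°.

-112.094°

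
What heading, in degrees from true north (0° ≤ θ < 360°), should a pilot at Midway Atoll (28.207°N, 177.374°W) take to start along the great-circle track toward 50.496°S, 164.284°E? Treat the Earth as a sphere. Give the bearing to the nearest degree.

Δλ = 164.284 − -177.374 = 341.658°; wrapped into (−180°, 180°]: -18.342°.
θ = atan2( sin Δλ · cos φ₂ , cos φ₁ · sin φ₂ − sin φ₁ · cos φ₂ · cos Δλ )
  = atan2(-0.20018, -0.96535) = -168.285° → normalised to [0°, 360°): 191.715°.

192°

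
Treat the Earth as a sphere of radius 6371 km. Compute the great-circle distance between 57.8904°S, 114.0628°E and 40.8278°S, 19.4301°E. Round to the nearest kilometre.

6514 km

Δλ = 19.4301 − 114.0628 = -94.6327°.
Δφ = -40.8278 − -57.8904 = 17.0626°.
a = sin²(Δφ/2) + cos φ₁ · cos φ₂ · sin²(Δλ/2) = 0.239353.
c = 2·atan2(√a, √(1−a)) = 1.02243 rad → d = 6371·c ≈ 6513.90 km.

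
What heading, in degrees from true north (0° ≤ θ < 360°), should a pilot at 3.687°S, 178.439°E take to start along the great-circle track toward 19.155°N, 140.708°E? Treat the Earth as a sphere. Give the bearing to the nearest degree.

Δλ = 140.708 − 178.439 = -37.731°.
θ = atan2( sin Δλ · cos φ₂ , cos φ₁ · sin φ₂ − sin φ₁ · cos φ₂ · cos Δλ )
  = atan2(-0.57807, 0.37549) = -56.994° → normalised to [0°, 360°): 303.006°.

303°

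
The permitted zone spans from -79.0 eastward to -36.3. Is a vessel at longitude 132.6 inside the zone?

Band width going east from -79.0° to -36.3°: ((-36.3 − -79.0) mod 360) = 42.7°.
Offset of +132.6° east of the west edge: ((132.6 − -79.0) mod 360) = 211.6°.
211.6° > 42.7° ⇒ outside.

No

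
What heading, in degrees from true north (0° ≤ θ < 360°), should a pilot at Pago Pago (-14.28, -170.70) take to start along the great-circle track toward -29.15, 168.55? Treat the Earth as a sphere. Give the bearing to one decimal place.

228.8°

Δλ = 168.55 − -170.70 = 339.25°; wrapped into (−180°, 180°]: -20.75°.
θ = atan2( sin Δλ · cos φ₂ , cos φ₁ · sin φ₂ − sin φ₁ · cos φ₂ · cos Δλ )
  = atan2(-0.30942, -0.27060) = -131.171° → normalised to [0°, 360°): 228.829°.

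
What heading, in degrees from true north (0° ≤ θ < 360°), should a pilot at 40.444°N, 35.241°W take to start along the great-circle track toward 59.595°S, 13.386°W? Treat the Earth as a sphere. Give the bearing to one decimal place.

Δλ = -13.386 − -35.241 = 21.855°.
θ = atan2( sin Δλ · cos φ₂ , cos φ₁ · sin φ₂ − sin φ₁ · cos φ₂ · cos Δλ )
  = atan2(0.18840, -0.96109) = 168.909° → normalised to [0°, 360°): 168.909°.

168.9°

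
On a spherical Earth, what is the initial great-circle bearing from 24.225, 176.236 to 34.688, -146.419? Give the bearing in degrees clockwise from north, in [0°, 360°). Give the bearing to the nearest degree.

Δλ = -146.419 − 176.236 = -322.655°; wrapped into (−180°, 180°]: 37.345°.
θ = atan2( sin Δλ · cos φ₂ , cos φ₁ · sin φ₂ − sin φ₁ · cos φ₂ · cos Δλ )
  = atan2(0.49880, 0.25077) = 63.309° → normalised to [0°, 360°): 63.309°.

63°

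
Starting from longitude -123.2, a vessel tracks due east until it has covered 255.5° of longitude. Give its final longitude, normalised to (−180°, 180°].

+132.3°

Start at -123.2°; shift +255.5° → +132.3°.
+132.3° already lies in (−180°, 180°].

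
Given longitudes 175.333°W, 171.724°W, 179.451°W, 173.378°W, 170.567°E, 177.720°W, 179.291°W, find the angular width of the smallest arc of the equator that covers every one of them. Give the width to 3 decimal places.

17.709°

Sort the longitudes: -179.451°, -179.291°, -177.720°, -175.333°, -173.378°, -171.724°, +170.567°.
Eastward gaps between consecutive values (wrapping around): 0.160°, 1.571°, 2.387°, 1.955°, 1.654°, 342.291°, 9.982°.
Largest gap = 342.291° ⇒ minimal covering band is its complement: 360° − 342.291° = 17.709°.
Band runs from +170.567° eastward to -171.724°, crossing the antimeridian.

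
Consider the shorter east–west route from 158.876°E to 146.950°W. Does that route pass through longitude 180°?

Naïve |-146.950 − 158.876| = 305.826° > 180°, so the shorter arc goes the other way round — across 180°.
Signed shortest Δλ = ((-146.950 − 158.876 + 180) mod 360) − 180 = 54.174°.
Going east by 54.174° from +158.876° passes through 180° before reaching -146.950°.

Yes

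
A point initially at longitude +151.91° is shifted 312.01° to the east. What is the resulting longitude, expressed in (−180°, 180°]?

Start at +151.91°; shift +312.01° → +463.92°.
+463.92° lies outside (−180°, 180°]; subtract 360° → +103.92°.

+103.92°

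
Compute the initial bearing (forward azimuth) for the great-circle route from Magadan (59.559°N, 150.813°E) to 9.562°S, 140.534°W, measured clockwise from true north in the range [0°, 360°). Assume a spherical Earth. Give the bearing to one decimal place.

113.2°

Δλ = -140.534 − 150.813 = -291.347°; wrapped into (−180°, 180°]: 68.653°.
θ = atan2( sin Δλ · cos φ₂ , cos φ₁ · sin φ₂ − sin φ₁ · cos φ₂ · cos Δλ )
  = atan2(0.91845, -0.39364) = 113.199° → normalised to [0°, 360°): 113.199°.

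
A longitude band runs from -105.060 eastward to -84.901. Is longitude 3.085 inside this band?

Band width going east from -105.060° to -84.901°: ((-84.901 − -105.060) mod 360) = 20.159°.
Offset of +3.085° east of the west edge: ((3.085 − -105.060) mod 360) = 108.145°.
108.145° > 20.159° ⇒ outside.

No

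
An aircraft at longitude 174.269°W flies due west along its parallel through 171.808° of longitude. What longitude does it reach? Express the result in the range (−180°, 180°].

13.923°E

Start at -174.269°; shift −171.808° → -346.077°.
-346.077° lies outside (−180°, 180°]; add 360° → +13.923°.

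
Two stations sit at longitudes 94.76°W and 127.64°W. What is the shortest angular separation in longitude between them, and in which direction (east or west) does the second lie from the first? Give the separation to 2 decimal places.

32.88° west

Raw difference: -127.64 − -94.76 = -32.88°.
Normalise into (−180°, 180°]: -32.88° stays -32.88°.
Negative ⇒ the second point lies to the west; separation 32.88°.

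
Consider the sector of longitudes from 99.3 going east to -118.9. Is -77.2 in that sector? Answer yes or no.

Band width going east from +99.3° to -118.9°: ((-118.9 − 99.3) mod 360) = 141.8°.
Offset of -77.2° east of the west edge: ((-77.2 − 99.3) mod 360) = 183.5°.
183.5° > 141.8° ⇒ outside.

No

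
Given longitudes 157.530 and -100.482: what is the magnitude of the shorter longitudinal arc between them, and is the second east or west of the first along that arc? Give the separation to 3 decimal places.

Raw difference: -100.482 − 157.530 = -258.012°.
Normalise into (−180°, 180°]: -258.012° + 360° = 101.988°.
Positive ⇒ the second point lies to the east; separation 101.988°.

101.988° east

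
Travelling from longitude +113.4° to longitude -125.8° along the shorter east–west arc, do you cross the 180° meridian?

Yes

Naïve |-125.8 − 113.4| = 239.2° > 180°, so the shorter arc goes the other way round — across 180°.
Signed shortest Δλ = ((-125.8 − 113.4 + 180) mod 360) − 180 = 120.8°.
Going east by 120.8° from +113.4° passes through 180° before reaching -125.8°.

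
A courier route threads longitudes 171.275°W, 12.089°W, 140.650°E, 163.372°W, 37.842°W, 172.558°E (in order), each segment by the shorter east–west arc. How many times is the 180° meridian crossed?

2

Leg 1: -171.275° → -12.089°, shortest Δλ = 159.186° (east) — does not cross 180°.
Leg 2: -12.089° → +140.650°, shortest Δλ = 152.739° (east) — does not cross 180°.
Leg 3: +140.650° → -163.372°, shortest Δλ = 55.978° (east) — crosses 180°.
Leg 4: -163.372° → -37.842°, shortest Δλ = 125.53° (east) — does not cross 180°.
Leg 5: -37.842° → +172.558°, shortest Δλ = -149.6° (west) — crosses 180°.
Total crossings: 2.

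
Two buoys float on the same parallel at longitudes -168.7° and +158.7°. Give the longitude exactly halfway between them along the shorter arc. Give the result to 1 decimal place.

+175.0°

Signed shortest Δλ from -168.7° to +158.7° is -32.6°.
Midpoint longitude = -168.7° + (-32.6°)/2 = -168.7° − 16.3° = -185.0°.
Normalise into (−180°, 180°]: +175.0°.
(The naïve average (-168.7 + +158.7)/2 = -5.0° is on the wrong side of the globe.)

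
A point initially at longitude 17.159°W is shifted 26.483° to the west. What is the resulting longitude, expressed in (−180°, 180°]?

43.642°W

Start at -17.159°; shift −26.483° → -43.642°.
-43.642° already lies in (−180°, 180°].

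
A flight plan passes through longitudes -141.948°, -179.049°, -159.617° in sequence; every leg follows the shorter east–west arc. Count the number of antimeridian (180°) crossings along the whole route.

Leg 1: -141.948° → -179.049°, shortest Δλ = -37.101° (west) — does not cross 180°.
Leg 2: -179.049° → -159.617°, shortest Δλ = 19.432° (east) — does not cross 180°.
Total crossings: 0.

0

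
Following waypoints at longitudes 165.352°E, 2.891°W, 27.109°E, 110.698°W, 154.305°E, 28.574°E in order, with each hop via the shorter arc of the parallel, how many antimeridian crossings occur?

Leg 1: +165.352° → -2.891°, shortest Δλ = -168.243° (west) — does not cross 180°.
Leg 2: -2.891° → +27.109°, shortest Δλ = 30.0° (east) — does not cross 180°.
Leg 3: +27.109° → -110.698°, shortest Δλ = -137.807° (west) — does not cross 180°.
Leg 4: -110.698° → +154.305°, shortest Δλ = -94.997° (west) — crosses 180°.
Leg 5: +154.305° → +28.574°, shortest Δλ = -125.731° (west) — does not cross 180°.
Total crossings: 1.

1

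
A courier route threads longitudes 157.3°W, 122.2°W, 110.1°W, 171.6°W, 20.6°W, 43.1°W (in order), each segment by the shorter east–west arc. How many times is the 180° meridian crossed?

Leg 1: -157.3° → -122.2°, shortest Δλ = 35.1° (east) — does not cross 180°.
Leg 2: -122.2° → -110.1°, shortest Δλ = 12.1° (east) — does not cross 180°.
Leg 3: -110.1° → -171.6°, shortest Δλ = -61.5° (west) — does not cross 180°.
Leg 4: -171.6° → -20.6°, shortest Δλ = 151.0° (east) — does not cross 180°.
Leg 5: -20.6° → -43.1°, shortest Δλ = -22.5° (west) — does not cross 180°.
Total crossings: 0.

0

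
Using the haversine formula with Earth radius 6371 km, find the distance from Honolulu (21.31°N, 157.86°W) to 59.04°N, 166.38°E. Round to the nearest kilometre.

Δλ = 166.38 − -157.86 = 324.24°; wrapped into (−180°, 180°]: -35.76°.
Δφ = 59.04 − 21.31 = 37.73°.
a = sin²(Δφ/2) + cos φ₁ · cos φ₂ · sin²(Δλ/2) = 0.149726.
c = 2·atan2(√a, √(1−a)) = 0.79463 rad → d = 6371·c ≈ 5062.59 km.

5063 km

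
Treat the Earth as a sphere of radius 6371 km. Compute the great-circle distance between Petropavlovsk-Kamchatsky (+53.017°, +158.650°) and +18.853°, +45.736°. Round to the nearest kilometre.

Δλ = 45.736 − 158.650 = -112.914°.
Δφ = 18.853 − 53.017 = -34.164°.
a = sin²(Δφ/2) + cos φ₁ · cos φ₂ · sin²(Δλ/2) = 0.481764.
c = 2·atan2(√a, √(1−a)) = 1.53432 rad → d = 6371·c ≈ 9775.13 km.

9775 km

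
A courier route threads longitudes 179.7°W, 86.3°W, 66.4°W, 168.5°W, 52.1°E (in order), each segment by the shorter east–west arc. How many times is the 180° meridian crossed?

1

Leg 1: -179.7° → -86.3°, shortest Δλ = 93.4° (east) — does not cross 180°.
Leg 2: -86.3° → -66.4°, shortest Δλ = 19.9° (east) — does not cross 180°.
Leg 3: -66.4° → -168.5°, shortest Δλ = -102.1° (west) — does not cross 180°.
Leg 4: -168.5° → +52.1°, shortest Δλ = -139.4° (west) — crosses 180°.
Total crossings: 1.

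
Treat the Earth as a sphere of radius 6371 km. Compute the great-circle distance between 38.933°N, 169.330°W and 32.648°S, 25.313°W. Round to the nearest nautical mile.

Δλ = -25.313 − -169.330 = 144.017°.
Δφ = -32.648 − 38.933 = -71.581°.
a = sin²(Δφ/2) + cos φ₁ · cos φ₂ · sin²(Δλ/2) = 0.934507.
c = 2·atan2(√a, √(1−a)) = 2.62400 rad → d = 6371·c ≈ 16717.52 km ≈ 9026.74 nmi.

9027 nmi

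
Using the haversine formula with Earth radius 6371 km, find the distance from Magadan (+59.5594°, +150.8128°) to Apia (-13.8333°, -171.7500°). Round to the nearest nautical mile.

Δλ = -171.7500 − 150.8128 = -322.5628°; wrapped into (−180°, 180°]: 37.4372°.
Δφ = -13.8333 − 59.5594 = -73.3927°.
a = sin²(Δφ/2) + cos φ₁ · cos φ₂ · sin²(Δλ/2) = 0.407761.
c = 2·atan2(√a, √(1−a)) = 1.38525 rad → d = 6371·c ≈ 8825.46 km ≈ 4765.37 nmi.

4765 nmi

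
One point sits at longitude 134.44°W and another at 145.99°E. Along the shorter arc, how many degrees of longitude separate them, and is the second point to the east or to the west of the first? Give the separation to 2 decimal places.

79.57° west

Raw difference: 145.99 − -134.44 = 280.43°.
Normalise into (−180°, 180°]: 280.43° − 360° = -79.57°.
Negative ⇒ the second point lies to the west; separation 79.57°.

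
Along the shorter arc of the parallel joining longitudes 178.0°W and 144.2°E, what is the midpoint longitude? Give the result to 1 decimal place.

Signed shortest Δλ from -178.0° to +144.2° is -37.8°.
Midpoint longitude = -178.0° + (-37.8°)/2 = -178.0° − 18.9° = -196.9°.
Normalise into (−180°, 180°]: +163.1°.
(The naïve average (-178.0 + +144.2)/2 = -16.9° is on the wrong side of the globe.)

163.1°E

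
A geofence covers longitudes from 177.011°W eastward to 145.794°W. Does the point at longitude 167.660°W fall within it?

Yes

Band width going east from -177.011° to -145.794°: ((-145.794 − -177.011) mod 360) = 31.217°.
Offset of -167.660° east of the west edge: ((-167.660 − -177.011) mod 360) = 9.351°.
9.351° ≤ 31.217° ⇒ inside.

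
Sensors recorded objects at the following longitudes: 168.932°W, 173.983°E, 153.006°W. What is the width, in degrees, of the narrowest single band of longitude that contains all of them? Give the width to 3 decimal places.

33.011°

Sort the longitudes: -168.932°, -153.006°, +173.983°.
Eastward gaps between consecutive values (wrapping around): 15.926°, 326.989°, 17.085°.
Largest gap = 326.989° ⇒ minimal covering band is its complement: 360° − 326.989° = 33.011°.
Band runs from +173.983° eastward to -153.006°, crossing the antimeridian.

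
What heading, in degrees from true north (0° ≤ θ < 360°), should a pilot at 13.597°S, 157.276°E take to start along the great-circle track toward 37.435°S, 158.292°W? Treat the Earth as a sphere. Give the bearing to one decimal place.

Δλ = -158.292 − 157.276 = -315.568°; wrapped into (−180°, 180°]: 44.432°.
θ = atan2( sin Δλ · cos φ₂ , cos φ₁ · sin φ₂ − sin φ₁ · cos φ₂ · cos Δλ )
  = atan2(0.55588, -0.45753) = 129.457° → normalised to [0°, 360°): 129.457°.

129.5°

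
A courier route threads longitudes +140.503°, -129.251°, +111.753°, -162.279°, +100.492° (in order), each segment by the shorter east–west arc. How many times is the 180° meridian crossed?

4

Leg 1: +140.503° → -129.251°, shortest Δλ = 90.246° (east) — crosses 180°.
Leg 2: -129.251° → +111.753°, shortest Δλ = -118.996° (west) — crosses 180°.
Leg 3: +111.753° → -162.279°, shortest Δλ = 85.968° (east) — crosses 180°.
Leg 4: -162.279° → +100.492°, shortest Δλ = -97.229° (west) — crosses 180°.
Total crossings: 4.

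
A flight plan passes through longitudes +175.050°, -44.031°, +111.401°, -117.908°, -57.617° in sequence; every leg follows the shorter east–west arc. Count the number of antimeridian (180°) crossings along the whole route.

2

Leg 1: +175.050° → -44.031°, shortest Δλ = 140.919° (east) — crosses 180°.
Leg 2: -44.031° → +111.401°, shortest Δλ = 155.432° (east) — does not cross 180°.
Leg 3: +111.401° → -117.908°, shortest Δλ = 130.691° (east) — crosses 180°.
Leg 4: -117.908° → -57.617°, shortest Δλ = 60.291° (east) — does not cross 180°.
Total crossings: 2.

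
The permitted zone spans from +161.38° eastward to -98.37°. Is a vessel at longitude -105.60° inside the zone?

Band width going east from +161.38° to -98.37°: ((-98.37 − 161.38) mod 360) = 100.25°.
Offset of -105.60° east of the west edge: ((-105.60 − 161.38) mod 360) = 93.02°.
93.02° ≤ 100.25° ⇒ inside.

Yes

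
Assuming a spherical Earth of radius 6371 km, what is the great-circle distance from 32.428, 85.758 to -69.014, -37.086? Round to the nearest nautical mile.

Δλ = -37.086 − 85.758 = -122.844°.
Δφ = -69.014 − 32.428 = -101.442°.
a = sin²(Δφ/2) + cos φ₁ · cos φ₂ · sin²(Δλ/2) = 0.832310.
c = 2·atan2(√a, √(1−a)) = 2.29778 rad → d = 6371·c ≈ 14639.16 km ≈ 7904.51 nmi.

7905 nmi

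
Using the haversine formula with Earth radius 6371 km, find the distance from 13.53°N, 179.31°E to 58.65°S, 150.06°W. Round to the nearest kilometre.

Δλ = -150.06 − 179.31 = -329.37°; wrapped into (−180°, 180°]: 30.63°.
Δφ = -58.65 − 13.53 = -72.18°.
a = sin²(Δφ/2) + cos φ₁ · cos φ₂ · sin²(Δλ/2) = 0.382274.
c = 2·atan2(√a, √(1−a)) = 1.33311 rad → d = 6371·c ≈ 8493.26 km.

8493 km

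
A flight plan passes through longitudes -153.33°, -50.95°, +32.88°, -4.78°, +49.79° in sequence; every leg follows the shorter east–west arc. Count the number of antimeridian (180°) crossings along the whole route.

Leg 1: -153.33° → -50.95°, shortest Δλ = 102.38° (east) — does not cross 180°.
Leg 2: -50.95° → +32.88°, shortest Δλ = 83.83° (east) — does not cross 180°.
Leg 3: +32.88° → -4.78°, shortest Δλ = -37.66° (west) — does not cross 180°.
Leg 4: -4.78° → +49.79°, shortest Δλ = 54.57° (east) — does not cross 180°.
Total crossings: 0.

0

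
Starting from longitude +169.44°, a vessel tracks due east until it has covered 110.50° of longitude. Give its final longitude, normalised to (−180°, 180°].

-80.06°

Start at +169.44°; shift +110.50° → +279.94°.
+279.94° lies outside (−180°, 180°]; subtract 360° → -80.06°.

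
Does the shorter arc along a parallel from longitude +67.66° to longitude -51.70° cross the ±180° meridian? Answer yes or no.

No

Signed shortest Δλ = ((-51.70 − 67.66 + 180) mod 360) − 180 = -119.36°.
Going west by 119.36° from +67.66° reaches -51.70° without touching 180°.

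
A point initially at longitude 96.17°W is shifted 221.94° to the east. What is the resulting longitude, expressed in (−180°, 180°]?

125.77°E

Start at -96.17°; shift +221.94° → +125.77°.
+125.77° already lies in (−180°, 180°].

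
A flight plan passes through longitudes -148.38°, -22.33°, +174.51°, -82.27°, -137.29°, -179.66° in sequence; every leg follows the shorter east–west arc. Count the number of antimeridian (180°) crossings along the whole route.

Leg 1: -148.38° → -22.33°, shortest Δλ = 126.05° (east) — does not cross 180°.
Leg 2: -22.33° → +174.51°, shortest Δλ = -163.16° (west) — crosses 180°.
Leg 3: +174.51° → -82.27°, shortest Δλ = 103.22° (east) — crosses 180°.
Leg 4: -82.27° → -137.29°, shortest Δλ = -55.02° (west) — does not cross 180°.
Leg 5: -137.29° → -179.66°, shortest Δλ = -42.37° (west) — does not cross 180°.
Total crossings: 2.

2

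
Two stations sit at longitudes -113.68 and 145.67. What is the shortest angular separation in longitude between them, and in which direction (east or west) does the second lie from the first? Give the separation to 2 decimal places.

100.65° west

Raw difference: 145.67 − -113.68 = 259.35°.
Normalise into (−180°, 180°]: 259.35° − 360° = -100.65°.
Negative ⇒ the second point lies to the west; separation 100.65°.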